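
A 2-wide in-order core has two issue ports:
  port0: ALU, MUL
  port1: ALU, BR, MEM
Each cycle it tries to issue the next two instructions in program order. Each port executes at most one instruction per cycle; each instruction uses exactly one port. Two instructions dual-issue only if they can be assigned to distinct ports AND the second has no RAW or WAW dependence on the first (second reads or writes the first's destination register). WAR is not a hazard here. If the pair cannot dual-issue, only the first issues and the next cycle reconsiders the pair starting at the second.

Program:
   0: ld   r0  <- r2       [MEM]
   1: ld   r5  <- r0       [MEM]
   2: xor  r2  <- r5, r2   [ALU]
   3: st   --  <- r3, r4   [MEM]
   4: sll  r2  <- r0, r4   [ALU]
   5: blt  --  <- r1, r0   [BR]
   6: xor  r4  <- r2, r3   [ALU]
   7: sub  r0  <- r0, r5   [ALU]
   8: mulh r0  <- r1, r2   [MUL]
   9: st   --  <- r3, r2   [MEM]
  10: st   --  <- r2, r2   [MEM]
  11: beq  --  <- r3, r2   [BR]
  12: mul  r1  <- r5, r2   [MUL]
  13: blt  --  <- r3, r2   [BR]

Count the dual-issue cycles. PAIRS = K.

  cy0 -> i0 (ld) no-port MEM/MEM
  cy1 -> i1 (ld) RAW r5
  cy2 -> i2,i3 (xor st) 2-wide
  cy3 -> i4,i5 (sll blt) 2-wide
  cy4 -> i6,i7 (xor sub) 2-wide
  cy5 -> i8,i9 (mulh st) 2-wide
  cy6 -> i10 (st) no-port MEM/BR
  cy7 -> i11,i12 (beq mul) 2-wide
  cy8 -> i13 (blt) tail

PAIRS = 5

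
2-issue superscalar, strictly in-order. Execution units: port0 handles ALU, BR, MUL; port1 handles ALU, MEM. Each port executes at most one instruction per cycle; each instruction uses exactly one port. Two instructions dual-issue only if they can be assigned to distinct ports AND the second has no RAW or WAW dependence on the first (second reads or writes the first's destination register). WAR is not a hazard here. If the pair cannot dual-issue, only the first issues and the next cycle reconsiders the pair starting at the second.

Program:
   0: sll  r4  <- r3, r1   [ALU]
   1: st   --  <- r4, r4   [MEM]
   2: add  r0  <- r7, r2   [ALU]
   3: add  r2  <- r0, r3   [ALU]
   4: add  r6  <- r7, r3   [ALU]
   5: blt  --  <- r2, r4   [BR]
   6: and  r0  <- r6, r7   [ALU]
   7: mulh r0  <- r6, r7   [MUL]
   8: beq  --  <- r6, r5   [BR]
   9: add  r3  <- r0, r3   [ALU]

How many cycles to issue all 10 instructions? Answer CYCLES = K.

0. sll @i0  | RAW r4
1. st+add @i1+i2  | dual
2. add+add @i3+i4  | dual
3. blt+and @i5+i6  | dual
4. mulh @i7  | no-port MUL/BR
5. beq+add @i8+i9  | dual

CYCLES = 6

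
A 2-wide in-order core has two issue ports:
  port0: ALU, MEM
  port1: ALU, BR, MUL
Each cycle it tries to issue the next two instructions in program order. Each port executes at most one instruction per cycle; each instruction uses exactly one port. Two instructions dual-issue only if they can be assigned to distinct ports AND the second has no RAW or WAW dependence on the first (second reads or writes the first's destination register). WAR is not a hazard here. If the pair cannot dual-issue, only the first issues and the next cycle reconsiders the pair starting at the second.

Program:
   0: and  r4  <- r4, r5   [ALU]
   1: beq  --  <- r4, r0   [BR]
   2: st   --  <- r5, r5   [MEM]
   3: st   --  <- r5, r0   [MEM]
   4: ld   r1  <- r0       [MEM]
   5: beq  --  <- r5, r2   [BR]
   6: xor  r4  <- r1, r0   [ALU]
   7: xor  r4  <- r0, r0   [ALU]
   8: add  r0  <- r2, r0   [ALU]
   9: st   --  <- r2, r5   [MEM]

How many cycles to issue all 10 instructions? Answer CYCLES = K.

CYCLES = 7

c0: i0 and  RAW r4
c1: i1&i2 beq st  pair
c2: i3 st  no-port MEM/MEM
c3: i4&i5 ld beq  pair
c4: i6 xor  WAW r4
c5: i7&i8 xor add  pair
c6: i9 st  tail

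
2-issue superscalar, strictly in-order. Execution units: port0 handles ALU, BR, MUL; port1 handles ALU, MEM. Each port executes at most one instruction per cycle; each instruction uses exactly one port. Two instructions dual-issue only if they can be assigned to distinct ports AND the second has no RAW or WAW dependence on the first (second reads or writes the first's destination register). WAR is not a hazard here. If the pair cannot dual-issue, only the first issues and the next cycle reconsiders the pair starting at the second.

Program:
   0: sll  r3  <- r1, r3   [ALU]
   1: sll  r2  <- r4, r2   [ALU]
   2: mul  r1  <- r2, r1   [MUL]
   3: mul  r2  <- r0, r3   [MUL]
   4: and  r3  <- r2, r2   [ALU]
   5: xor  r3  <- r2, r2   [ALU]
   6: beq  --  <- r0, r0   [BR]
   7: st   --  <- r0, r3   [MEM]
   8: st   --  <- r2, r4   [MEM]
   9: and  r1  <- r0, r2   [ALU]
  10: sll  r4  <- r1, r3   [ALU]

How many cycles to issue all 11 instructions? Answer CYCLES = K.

[0] i0/i1  sll sll  -- 2-wide
[1] i2  mul  -- no-port MUL/MUL
[2] i3  mul  -- RAW r2
[3] i4  and  -- WAW r3
[4] i5/i6  xor beq  -- 2-wide
[5] i7  st  -- no-port MEM/MEM
[6] i8/i9  st and  -- 2-wide
[7] i10  sll  -- tail

CYCLES = 8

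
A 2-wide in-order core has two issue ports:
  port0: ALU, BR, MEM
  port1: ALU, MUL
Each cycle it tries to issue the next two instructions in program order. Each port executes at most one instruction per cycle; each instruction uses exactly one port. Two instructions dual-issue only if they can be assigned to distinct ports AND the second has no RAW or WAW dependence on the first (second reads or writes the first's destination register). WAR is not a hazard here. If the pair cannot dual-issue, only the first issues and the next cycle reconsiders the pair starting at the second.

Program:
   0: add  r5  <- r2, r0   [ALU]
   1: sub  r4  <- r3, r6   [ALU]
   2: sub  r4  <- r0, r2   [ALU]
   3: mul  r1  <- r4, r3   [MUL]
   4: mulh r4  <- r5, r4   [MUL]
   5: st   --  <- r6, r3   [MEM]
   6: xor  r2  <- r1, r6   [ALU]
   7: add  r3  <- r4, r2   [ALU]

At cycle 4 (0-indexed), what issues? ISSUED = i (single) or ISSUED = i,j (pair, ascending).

ISSUED = 6

0. add.ALU+sub.ALU @i0&i1  | 2-wide
1. sub.ALU @i2  | RAW r4
2. mul.MUL @i3  | no-port MUL/MUL
3. mulh.MUL+st.MEM @i4&i5  | 2-wide
4. xor.ALU @i6  | RAW r2
5. add.ALU @i7  | tail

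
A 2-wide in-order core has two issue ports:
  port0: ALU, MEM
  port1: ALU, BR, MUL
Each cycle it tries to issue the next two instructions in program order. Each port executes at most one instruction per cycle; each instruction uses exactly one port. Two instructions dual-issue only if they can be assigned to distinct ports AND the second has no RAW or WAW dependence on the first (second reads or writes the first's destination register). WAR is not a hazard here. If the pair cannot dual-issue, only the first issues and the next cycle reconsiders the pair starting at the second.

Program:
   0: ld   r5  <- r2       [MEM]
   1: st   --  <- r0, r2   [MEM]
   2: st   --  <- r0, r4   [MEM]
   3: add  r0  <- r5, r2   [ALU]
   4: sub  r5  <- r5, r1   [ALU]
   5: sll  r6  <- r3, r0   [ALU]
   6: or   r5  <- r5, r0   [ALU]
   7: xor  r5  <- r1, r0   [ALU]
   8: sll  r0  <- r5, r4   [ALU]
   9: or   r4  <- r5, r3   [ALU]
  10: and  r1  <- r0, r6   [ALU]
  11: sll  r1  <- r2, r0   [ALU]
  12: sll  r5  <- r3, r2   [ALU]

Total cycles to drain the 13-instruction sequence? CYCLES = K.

CYCLES = 9

[0] i0  ld  -- no-port MEM/MEM
[1] i1  st  -- no-port MEM/MEM
[2] i2&i3  st add  -- 2-wide
[3] i4&i5  sub sll  -- 2-wide
[4] i6  or  -- WAW r5
[5] i7  xor  -- RAW r5
[6] i8&i9  sll or  -- 2-wide
[7] i10  and  -- WAW r1
[8] i11&i12  sll sll  -- 2-wide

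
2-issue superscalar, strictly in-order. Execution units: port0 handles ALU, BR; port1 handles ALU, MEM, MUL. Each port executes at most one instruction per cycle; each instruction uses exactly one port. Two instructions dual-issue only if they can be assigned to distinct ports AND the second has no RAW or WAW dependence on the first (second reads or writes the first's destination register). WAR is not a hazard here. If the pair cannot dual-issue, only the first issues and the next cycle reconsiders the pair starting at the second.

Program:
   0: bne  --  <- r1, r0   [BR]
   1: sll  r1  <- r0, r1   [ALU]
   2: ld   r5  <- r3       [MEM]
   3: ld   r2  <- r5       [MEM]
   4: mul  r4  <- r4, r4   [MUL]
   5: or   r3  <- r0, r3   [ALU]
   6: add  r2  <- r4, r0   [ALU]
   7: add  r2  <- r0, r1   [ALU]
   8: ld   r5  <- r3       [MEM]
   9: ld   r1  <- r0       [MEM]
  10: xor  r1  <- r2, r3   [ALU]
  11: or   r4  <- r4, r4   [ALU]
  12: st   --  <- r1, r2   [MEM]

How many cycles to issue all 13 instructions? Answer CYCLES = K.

CYCLES = 9

[0] i0,i1  bne.BR sll.ALU  -- dual
[1] i2  ld.MEM  -- no-port MEM/MEM
[2] i3  ld.MEM  -- no-port MEM/MUL
[3] i4,i5  mul.MUL or.ALU  -- dual
[4] i6  add.ALU  -- WAW r2
[5] i7,i8  add.ALU ld.MEM  -- dual
[6] i9  ld.MEM  -- WAW r1
[7] i10,i11  xor.ALU or.ALU  -- dual
[8] i12  st.MEM  -- tail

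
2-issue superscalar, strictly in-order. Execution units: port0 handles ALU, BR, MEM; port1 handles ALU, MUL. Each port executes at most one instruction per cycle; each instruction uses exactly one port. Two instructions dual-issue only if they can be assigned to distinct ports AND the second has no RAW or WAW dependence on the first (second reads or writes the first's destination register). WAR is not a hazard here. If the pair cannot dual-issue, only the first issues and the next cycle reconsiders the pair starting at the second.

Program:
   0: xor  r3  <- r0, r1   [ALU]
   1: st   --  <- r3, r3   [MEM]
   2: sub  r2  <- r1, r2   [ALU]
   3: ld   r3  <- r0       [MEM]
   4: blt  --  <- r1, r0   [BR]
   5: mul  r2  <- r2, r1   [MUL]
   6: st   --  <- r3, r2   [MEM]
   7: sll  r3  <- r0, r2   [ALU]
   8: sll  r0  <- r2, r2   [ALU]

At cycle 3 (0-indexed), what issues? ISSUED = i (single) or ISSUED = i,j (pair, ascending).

ISSUED = 4,5

0. xor.ALU @i0  | RAW r3
1. st.MEM sub.ALU @i1+i2  | pair
2. ld.MEM @i3  | no-port MEM/BR
3. blt.BR mul.MUL @i4+i5  | pair
4. st.MEM sll.ALU @i6+i7  | pair
5. sll.ALU @i8  | tail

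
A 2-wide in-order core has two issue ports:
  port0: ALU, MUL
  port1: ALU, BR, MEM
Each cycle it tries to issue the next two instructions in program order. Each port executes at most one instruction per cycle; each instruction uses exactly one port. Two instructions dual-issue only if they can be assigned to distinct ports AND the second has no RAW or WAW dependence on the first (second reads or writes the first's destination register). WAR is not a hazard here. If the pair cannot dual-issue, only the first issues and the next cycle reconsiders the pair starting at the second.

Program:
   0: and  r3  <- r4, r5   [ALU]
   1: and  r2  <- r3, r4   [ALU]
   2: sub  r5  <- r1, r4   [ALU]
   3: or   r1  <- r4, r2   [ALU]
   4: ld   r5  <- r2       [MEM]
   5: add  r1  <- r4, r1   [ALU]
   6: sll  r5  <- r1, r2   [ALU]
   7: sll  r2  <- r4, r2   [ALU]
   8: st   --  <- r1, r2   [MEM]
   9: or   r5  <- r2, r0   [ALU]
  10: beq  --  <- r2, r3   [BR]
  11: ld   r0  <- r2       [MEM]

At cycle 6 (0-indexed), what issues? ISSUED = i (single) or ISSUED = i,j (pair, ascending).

  cy0 -> i0 (and.ALU) RAW r3
  cy1 -> i1/i2 (and.ALU/sub.ALU) dual
  cy2 -> i3/i4 (or.ALU/ld.MEM) dual
  cy3 -> i5 (add.ALU) RAW r1
  cy4 -> i6/i7 (sll.ALU/sll.ALU) dual
  cy5 -> i8/i9 (st.MEM/or.ALU) dual
  cy6 -> i10 (beq.BR) no-port BR/MEM
  cy7 -> i11 (ld.MEM) tail

ISSUED = 10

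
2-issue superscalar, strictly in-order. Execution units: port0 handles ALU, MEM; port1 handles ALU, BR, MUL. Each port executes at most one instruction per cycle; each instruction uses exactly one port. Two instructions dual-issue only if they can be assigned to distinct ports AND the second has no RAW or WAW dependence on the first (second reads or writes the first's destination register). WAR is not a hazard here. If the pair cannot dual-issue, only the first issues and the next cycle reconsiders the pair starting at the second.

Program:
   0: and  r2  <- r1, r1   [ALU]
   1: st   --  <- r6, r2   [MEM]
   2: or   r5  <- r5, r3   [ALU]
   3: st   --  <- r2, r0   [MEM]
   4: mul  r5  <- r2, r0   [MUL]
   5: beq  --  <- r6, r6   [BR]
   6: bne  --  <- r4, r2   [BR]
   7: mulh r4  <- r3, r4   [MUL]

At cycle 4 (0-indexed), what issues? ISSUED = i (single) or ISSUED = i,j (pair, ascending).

#0 head=0: and.ALU i0 RAW r2
#1 head=1: st.MEM or.ALU i1&i2 pair
#2 head=3: st.MEM mul.MUL i3&i4 pair
#3 head=5: beq.BR i5 no-port BR/BR
#4 head=6: bne.BR i6 no-port BR/MUL
#5 head=7: mulh.MUL i7 tail

ISSUED = 6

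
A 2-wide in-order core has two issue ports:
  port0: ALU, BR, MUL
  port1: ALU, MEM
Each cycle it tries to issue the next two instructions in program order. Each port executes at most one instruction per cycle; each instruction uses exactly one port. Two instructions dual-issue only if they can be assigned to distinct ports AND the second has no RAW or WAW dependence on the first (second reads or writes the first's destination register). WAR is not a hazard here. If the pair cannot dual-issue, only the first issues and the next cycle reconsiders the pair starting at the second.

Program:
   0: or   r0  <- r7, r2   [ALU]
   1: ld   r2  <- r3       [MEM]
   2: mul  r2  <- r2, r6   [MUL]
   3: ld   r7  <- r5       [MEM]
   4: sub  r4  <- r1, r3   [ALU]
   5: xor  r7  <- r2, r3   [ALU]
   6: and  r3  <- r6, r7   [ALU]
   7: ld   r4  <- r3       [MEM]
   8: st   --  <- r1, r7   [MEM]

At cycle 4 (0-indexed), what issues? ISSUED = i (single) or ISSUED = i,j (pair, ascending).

c0: i0,i1 or+ld  2-wide
c1: i2,i3 mul+ld  2-wide
c2: i4,i5 sub+xor  2-wide
c3: i6 and  RAW r3
c4: i7 ld  no-port MEM/MEM
c5: i8 st  tail

ISSUED = 7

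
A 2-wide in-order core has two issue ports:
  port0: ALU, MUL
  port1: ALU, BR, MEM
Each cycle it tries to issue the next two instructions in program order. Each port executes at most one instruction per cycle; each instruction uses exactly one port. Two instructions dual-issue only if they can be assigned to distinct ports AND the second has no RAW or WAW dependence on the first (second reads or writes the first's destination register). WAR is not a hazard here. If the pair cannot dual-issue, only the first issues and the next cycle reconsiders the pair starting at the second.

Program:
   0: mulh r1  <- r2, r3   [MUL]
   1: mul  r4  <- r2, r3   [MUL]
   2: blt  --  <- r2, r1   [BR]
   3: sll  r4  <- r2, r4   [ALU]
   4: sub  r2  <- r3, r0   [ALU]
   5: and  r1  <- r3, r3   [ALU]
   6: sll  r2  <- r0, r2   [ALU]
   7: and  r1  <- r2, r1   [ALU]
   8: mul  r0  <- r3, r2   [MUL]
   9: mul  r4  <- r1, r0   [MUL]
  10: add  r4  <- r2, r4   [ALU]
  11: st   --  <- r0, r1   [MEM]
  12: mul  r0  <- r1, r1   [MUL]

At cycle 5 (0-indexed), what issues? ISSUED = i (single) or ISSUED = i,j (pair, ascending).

#0 head=0: mulh.MUL i0 no-port MUL/MUL
#1 head=1: mul.MUL/blt.BR i1,i2 2-wide
#2 head=3: sll.ALU/sub.ALU i3,i4 2-wide
#3 head=5: and.ALU/sll.ALU i5,i6 2-wide
#4 head=7: and.ALU/mul.MUL i7,i8 2-wide
#5 head=9: mul.MUL i9 RAW+WAW r4
#6 head=10: add.ALU/st.MEM i10,i11 2-wide
#7 head=12: mul.MUL i12 tail

ISSUED = 9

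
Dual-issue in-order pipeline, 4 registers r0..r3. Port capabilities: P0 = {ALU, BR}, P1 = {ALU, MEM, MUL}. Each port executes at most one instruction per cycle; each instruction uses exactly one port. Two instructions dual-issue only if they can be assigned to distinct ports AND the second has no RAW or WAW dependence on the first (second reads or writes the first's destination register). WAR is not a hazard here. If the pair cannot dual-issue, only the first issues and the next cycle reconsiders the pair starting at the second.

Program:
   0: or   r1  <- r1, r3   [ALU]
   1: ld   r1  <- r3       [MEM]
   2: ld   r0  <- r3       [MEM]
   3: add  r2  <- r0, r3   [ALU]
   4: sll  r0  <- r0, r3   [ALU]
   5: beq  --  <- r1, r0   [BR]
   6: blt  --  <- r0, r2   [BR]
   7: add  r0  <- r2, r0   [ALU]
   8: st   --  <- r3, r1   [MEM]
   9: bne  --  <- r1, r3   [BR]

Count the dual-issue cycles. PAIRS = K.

c0: i0 or.ALU  WAW r1
c1: i1 ld.MEM  no-port MEM/MEM
c2: i2 ld.MEM  RAW r0
c3: i3&i4 add.ALU/sll.ALU  pair
c4: i5 beq.BR  no-port BR/BR
c5: i6&i7 blt.BR/add.ALU  pair
c6: i8&i9 st.MEM/bne.BR  pair

PAIRS = 3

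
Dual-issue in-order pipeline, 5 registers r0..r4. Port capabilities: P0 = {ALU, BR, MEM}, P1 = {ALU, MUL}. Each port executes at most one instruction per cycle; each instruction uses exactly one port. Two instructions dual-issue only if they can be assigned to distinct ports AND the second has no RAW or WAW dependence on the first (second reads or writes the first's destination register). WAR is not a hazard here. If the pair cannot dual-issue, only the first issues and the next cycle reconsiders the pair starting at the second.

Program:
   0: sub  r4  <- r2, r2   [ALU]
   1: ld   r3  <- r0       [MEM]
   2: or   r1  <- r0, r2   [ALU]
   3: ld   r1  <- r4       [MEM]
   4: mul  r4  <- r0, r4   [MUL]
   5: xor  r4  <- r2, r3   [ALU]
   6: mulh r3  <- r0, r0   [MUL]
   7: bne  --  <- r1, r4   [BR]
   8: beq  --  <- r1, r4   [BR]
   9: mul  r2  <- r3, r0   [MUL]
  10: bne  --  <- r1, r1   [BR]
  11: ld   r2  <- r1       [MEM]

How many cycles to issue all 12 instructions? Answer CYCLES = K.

CYCLES = 8

[0] i0&i1  sub.ALU+ld.MEM  -- 2-wide
[1] i2  or.ALU  -- WAW r1
[2] i3&i4  ld.MEM+mul.MUL  -- 2-wide
[3] i5&i6  xor.ALU+mulh.MUL  -- 2-wide
[4] i7  bne.BR  -- no-port BR/BR
[5] i8&i9  beq.BR+mul.MUL  -- 2-wide
[6] i10  bne.BR  -- no-port BR/MEM
[7] i11  ld.MEM  -- tail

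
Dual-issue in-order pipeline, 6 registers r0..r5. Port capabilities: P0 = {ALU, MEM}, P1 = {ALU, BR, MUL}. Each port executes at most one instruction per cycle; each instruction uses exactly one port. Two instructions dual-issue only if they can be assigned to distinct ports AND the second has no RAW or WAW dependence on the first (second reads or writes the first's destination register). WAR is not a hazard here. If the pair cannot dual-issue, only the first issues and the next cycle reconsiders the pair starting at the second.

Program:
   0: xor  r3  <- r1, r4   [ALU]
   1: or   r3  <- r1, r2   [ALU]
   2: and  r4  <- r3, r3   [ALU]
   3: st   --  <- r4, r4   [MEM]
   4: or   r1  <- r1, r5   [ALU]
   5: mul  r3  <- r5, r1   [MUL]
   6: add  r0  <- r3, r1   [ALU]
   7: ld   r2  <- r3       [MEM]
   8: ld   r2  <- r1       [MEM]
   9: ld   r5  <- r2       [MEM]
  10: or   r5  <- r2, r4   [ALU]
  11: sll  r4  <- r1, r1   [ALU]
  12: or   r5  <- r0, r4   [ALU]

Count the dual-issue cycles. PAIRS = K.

#0 head=0: xor i0 WAW r3
#1 head=1: or i1 RAW r3
#2 head=2: and i2 RAW r4
#3 head=3: st+or i3,i4 2-wide
#4 head=5: mul i5 RAW r3
#5 head=6: add+ld i6,i7 2-wide
#6 head=8: ld i8 no-port MEM/MEM
#7 head=9: ld i9 WAW r5
#8 head=10: or+sll i10,i11 2-wide
#9 head=12: or i12 tail

PAIRS = 3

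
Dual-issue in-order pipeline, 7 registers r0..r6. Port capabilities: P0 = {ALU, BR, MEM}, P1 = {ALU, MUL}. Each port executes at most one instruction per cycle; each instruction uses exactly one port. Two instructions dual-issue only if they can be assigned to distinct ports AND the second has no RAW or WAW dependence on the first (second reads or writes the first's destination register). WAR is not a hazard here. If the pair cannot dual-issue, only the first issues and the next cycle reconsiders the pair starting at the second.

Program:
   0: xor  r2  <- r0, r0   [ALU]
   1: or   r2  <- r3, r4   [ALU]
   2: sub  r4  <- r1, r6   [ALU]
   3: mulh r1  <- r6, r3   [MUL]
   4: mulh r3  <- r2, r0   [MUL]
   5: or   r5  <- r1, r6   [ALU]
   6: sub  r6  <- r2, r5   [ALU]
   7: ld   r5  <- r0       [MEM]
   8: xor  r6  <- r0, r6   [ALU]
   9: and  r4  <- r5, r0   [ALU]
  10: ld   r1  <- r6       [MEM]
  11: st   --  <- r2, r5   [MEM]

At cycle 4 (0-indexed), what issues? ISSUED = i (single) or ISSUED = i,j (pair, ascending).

  cy0 -> i0 (xor) WAW r2
  cy1 -> i1,i2 (or+sub) pair
  cy2 -> i3 (mulh) no-port MUL/MUL
  cy3 -> i4,i5 (mulh+or) pair
  cy4 -> i6,i7 (sub+ld) pair
  cy5 -> i8,i9 (xor+and) pair
  cy6 -> i10 (ld) no-port MEM/MEM
  cy7 -> i11 (st) tail

ISSUED = 6,7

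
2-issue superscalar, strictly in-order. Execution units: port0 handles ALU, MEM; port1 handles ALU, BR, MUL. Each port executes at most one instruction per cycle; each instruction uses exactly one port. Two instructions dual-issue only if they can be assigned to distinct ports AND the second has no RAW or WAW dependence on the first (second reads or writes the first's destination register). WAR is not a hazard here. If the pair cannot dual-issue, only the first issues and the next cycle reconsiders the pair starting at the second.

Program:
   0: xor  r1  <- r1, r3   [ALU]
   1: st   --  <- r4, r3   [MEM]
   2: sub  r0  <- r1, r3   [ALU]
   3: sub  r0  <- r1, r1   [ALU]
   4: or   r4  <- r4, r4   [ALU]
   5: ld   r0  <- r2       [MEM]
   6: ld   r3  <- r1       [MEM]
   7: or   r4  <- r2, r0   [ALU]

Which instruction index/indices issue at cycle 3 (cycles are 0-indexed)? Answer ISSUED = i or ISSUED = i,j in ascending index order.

0. xor.ALU/st.MEM @i0+i1  | pair
1. sub.ALU @i2  | WAW r0
2. sub.ALU/or.ALU @i3+i4  | pair
3. ld.MEM @i5  | no-port MEM/MEM
4. ld.MEM/or.ALU @i6+i7  | pair

ISSUED = 5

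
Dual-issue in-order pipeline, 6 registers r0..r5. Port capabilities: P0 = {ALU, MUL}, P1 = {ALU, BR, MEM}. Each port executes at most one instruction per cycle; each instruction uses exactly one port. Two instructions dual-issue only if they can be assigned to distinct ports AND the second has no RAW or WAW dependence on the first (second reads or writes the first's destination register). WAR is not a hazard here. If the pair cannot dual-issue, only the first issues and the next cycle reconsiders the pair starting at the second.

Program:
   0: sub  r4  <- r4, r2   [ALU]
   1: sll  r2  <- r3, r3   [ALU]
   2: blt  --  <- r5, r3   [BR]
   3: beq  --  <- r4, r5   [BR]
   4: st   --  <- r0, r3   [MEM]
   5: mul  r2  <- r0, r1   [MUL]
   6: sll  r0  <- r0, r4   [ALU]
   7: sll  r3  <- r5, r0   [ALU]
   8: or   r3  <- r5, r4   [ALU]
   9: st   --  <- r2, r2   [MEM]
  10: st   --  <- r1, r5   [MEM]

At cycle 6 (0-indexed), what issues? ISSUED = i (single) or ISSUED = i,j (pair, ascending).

ISSUED = 8,9

c0: i0&i1 sub;sll  pair
c1: i2 blt  no-port BR/BR
c2: i3 beq  no-port BR/MEM
c3: i4&i5 st;mul  pair
c4: i6 sll  RAW r0
c5: i7 sll  WAW r3
c6: i8&i9 or;st  pair
c7: i10 st  tail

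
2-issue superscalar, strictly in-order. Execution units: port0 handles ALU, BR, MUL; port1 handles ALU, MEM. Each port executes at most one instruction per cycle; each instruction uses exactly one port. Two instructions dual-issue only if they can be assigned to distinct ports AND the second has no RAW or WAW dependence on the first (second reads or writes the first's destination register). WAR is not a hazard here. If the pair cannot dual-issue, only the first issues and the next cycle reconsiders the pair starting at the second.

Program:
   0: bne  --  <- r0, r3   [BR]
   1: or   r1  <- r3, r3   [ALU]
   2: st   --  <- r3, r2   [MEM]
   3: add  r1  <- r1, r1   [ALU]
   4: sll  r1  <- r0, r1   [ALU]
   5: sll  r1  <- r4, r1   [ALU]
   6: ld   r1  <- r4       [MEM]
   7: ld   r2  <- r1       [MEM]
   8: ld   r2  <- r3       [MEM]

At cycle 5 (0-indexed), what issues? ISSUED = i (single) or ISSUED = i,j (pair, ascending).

c0: i0&i1 bne or  pair
c1: i2&i3 st add  pair
c2: i4 sll  RAW+WAW r1
c3: i5 sll  WAW r1
c4: i6 ld  no-port MEM/MEM
c5: i7 ld  no-port MEM/MEM
c6: i8 ld  tail

ISSUED = 7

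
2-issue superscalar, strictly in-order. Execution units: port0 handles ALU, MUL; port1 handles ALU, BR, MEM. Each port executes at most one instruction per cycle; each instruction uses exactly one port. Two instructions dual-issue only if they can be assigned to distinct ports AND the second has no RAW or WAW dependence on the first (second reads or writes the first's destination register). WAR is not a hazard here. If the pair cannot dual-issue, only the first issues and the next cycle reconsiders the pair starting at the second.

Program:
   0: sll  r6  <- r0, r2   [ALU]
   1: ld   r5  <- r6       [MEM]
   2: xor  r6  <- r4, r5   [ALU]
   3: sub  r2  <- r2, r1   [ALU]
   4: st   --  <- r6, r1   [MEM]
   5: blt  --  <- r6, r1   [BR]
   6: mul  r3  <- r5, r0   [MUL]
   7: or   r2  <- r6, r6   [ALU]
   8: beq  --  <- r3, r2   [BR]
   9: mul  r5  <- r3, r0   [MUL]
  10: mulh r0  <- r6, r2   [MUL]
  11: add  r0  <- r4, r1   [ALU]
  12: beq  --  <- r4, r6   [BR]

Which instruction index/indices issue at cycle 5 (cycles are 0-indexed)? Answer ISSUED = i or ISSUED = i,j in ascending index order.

ISSUED = 7

t=0 i0:sll.ALU ; RAW r6
t=1 i1:ld.MEM ; RAW r5
t=2 i2+i3:xor.ALU+sub.ALU ; dual
t=3 i4:st.MEM ; no-port MEM/BR
t=4 i5+i6:blt.BR+mul.MUL ; dual
t=5 i7:or.ALU ; RAW r2
t=6 i8+i9:beq.BR+mul.MUL ; dual
t=7 i10:mulh.MUL ; WAW r0
t=8 i11+i12:add.ALU+beq.BR ; dual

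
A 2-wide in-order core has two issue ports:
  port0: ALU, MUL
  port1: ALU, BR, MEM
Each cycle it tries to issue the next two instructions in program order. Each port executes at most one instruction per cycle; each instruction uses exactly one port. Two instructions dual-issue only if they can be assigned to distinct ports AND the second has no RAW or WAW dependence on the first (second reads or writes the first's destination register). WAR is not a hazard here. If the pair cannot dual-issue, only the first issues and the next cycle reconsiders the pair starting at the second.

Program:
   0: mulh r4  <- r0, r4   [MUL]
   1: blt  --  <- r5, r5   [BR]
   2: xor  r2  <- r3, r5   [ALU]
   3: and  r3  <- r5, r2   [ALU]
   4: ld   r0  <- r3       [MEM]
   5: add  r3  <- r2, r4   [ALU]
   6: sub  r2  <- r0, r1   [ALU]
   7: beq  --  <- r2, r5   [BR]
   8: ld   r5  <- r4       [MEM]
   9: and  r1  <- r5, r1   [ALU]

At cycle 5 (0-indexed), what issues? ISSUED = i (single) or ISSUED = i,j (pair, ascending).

  cy0 -> i0&i1 (mulh.MUL/blt.BR) 2-wide
  cy1 -> i2 (xor.ALU) RAW r2
  cy2 -> i3 (and.ALU) RAW r3
  cy3 -> i4&i5 (ld.MEM/add.ALU) 2-wide
  cy4 -> i6 (sub.ALU) RAW r2
  cy5 -> i7 (beq.BR) no-port BR/MEM
  cy6 -> i8 (ld.MEM) RAW r5
  cy7 -> i9 (and.ALU) tail

ISSUED = 7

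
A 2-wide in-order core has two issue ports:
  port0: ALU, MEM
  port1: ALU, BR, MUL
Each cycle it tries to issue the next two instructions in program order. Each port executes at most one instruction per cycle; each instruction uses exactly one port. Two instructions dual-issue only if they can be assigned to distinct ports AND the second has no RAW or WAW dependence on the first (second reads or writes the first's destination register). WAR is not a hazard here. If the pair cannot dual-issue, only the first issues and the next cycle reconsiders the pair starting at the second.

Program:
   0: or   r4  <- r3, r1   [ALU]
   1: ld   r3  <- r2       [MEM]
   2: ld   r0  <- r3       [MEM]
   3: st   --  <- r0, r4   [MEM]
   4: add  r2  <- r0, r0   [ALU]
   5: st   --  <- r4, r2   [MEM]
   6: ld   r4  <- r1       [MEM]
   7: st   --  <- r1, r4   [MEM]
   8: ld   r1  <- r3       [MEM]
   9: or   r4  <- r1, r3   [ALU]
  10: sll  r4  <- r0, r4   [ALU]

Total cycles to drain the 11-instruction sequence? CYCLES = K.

0. or.ALU ld.MEM @i0/i1  | 2-wide
1. ld.MEM @i2  | no-port MEM/MEM
2. st.MEM add.ALU @i3/i4  | 2-wide
3. st.MEM @i5  | no-port MEM/MEM
4. ld.MEM @i6  | no-port MEM/MEM
5. st.MEM @i7  | no-port MEM/MEM
6. ld.MEM @i8  | RAW r1
7. or.ALU @i9  | RAW+WAW r4
8. sll.ALU @i10  | tail

CYCLES = 9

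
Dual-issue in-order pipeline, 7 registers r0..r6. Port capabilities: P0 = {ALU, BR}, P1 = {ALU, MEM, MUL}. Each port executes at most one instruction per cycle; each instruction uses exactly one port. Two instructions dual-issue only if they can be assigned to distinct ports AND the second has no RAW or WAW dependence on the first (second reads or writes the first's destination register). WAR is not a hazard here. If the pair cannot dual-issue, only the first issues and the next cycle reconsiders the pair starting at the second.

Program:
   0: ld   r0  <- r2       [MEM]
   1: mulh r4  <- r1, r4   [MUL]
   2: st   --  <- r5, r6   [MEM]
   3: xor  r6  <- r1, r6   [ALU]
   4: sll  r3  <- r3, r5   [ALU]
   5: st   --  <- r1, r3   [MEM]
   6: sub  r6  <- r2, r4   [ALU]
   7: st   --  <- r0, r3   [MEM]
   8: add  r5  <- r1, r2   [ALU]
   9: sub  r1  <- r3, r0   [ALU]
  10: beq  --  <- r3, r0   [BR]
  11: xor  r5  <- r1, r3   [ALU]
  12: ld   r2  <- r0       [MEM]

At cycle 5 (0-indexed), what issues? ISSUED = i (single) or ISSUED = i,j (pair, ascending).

ISSUED = 7,8

c0: i0 ld.MEM  no-port MEM/MUL
c1: i1 mulh.MUL  no-port MUL/MEM
c2: i2+i3 st.MEM xor.ALU  pair
c3: i4 sll.ALU  RAW r3
c4: i5+i6 st.MEM sub.ALU  pair
c5: i7+i8 st.MEM add.ALU  pair
c6: i9+i10 sub.ALU beq.BR  pair
c7: i11+i12 xor.ALU ld.MEM  pair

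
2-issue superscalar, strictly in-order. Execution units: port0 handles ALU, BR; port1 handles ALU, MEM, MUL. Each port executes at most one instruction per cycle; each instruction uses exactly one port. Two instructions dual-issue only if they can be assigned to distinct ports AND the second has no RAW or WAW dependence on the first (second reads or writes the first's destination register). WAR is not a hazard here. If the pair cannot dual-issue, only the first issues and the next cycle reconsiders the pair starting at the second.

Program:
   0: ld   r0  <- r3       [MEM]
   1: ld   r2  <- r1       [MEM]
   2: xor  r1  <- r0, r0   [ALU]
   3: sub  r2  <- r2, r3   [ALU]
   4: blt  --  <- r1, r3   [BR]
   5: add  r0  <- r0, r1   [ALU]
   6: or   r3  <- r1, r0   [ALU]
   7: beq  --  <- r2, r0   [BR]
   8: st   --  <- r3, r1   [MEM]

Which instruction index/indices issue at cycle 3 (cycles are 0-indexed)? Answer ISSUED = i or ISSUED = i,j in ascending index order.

t=0 i0:ld ; no-port MEM/MEM
t=1 i1&i2:ld xor ; pair
t=2 i3&i4:sub blt ; pair
t=3 i5:add ; RAW r0
t=4 i6&i7:or beq ; pair
t=5 i8:st ; tail

ISSUED = 5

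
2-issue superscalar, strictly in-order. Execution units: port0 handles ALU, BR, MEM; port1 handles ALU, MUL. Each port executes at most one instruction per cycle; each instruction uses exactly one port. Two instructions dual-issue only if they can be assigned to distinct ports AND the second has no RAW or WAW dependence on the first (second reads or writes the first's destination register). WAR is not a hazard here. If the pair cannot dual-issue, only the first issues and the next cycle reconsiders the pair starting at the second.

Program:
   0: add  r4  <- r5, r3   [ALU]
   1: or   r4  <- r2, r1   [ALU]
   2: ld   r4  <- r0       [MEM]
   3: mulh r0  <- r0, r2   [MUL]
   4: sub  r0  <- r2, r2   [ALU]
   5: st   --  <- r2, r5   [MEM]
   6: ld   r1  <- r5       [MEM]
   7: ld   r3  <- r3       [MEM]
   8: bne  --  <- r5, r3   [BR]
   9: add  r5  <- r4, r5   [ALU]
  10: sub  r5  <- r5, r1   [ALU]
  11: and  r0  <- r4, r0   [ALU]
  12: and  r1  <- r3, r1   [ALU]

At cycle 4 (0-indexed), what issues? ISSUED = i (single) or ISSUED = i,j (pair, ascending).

ISSUED = 6

0. add @i0  | WAW r4
1. or @i1  | WAW r4
2. ld/mulh @i2+i3  | 2-wide
3. sub/st @i4+i5  | 2-wide
4. ld @i6  | no-port MEM/MEM
5. ld @i7  | no-port MEM/BR
6. bne/add @i8+i9  | 2-wide
7. sub/and @i10+i11  | 2-wide
8. and @i12  | tail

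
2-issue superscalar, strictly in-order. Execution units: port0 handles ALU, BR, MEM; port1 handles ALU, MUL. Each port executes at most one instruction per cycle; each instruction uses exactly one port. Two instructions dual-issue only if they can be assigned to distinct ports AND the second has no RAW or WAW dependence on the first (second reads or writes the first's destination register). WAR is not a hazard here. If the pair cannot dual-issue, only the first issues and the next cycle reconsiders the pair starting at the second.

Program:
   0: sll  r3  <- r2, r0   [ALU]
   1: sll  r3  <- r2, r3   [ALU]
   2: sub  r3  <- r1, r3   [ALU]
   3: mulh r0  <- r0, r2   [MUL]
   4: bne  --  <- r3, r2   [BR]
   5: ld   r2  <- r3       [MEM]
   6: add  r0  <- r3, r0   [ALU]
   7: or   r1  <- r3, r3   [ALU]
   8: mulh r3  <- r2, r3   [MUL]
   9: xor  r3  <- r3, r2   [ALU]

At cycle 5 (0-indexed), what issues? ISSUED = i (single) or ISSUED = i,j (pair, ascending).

[0] i0  sll  -- RAW+WAW r3
[1] i1  sll  -- RAW+WAW r3
[2] i2,i3  sub/mulh  -- 2-wide
[3] i4  bne  -- no-port BR/MEM
[4] i5,i6  ld/add  -- 2-wide
[5] i7,i8  or/mulh  -- 2-wide
[6] i9  xor  -- tail

ISSUED = 7,8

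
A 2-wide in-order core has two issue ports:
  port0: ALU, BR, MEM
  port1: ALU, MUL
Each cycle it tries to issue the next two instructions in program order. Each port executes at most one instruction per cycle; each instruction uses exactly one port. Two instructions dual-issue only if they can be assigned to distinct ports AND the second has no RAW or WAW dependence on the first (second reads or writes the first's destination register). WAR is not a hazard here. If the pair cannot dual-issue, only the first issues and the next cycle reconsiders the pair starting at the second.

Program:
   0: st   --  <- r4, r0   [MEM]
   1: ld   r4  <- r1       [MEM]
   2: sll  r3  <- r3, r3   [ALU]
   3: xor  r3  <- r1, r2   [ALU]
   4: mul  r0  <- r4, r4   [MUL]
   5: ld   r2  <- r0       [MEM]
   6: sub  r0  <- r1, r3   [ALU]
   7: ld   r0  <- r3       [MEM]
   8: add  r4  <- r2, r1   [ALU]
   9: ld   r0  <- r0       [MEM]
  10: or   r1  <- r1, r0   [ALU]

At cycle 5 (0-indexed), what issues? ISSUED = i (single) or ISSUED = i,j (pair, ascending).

  cy0 -> i0 (st.MEM) no-port MEM/MEM
  cy1 -> i1/i2 (ld.MEM+sll.ALU) dual
  cy2 -> i3/i4 (xor.ALU+mul.MUL) dual
  cy3 -> i5/i6 (ld.MEM+sub.ALU) dual
  cy4 -> i7/i8 (ld.MEM+add.ALU) dual
  cy5 -> i9 (ld.MEM) RAW r0
  cy6 -> i10 (or.ALU) tail

ISSUED = 9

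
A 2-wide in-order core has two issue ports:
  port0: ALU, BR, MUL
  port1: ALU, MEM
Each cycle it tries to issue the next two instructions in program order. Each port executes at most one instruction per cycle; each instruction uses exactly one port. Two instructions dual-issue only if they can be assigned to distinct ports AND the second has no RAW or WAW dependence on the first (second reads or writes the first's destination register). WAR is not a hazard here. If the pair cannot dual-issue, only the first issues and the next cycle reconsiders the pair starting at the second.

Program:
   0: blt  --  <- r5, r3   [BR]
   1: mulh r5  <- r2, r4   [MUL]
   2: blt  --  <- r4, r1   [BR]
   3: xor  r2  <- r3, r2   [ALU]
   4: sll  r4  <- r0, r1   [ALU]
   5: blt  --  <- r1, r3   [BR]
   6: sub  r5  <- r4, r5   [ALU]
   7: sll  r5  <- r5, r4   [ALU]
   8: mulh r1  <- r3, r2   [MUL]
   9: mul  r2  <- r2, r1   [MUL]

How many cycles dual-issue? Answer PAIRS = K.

[0] i0  blt.BR  -- no-port BR/MUL
[1] i1  mulh.MUL  -- no-port MUL/BR
[2] i2,i3  blt.BR+xor.ALU  -- pair
[3] i4,i5  sll.ALU+blt.BR  -- pair
[4] i6  sub.ALU  -- RAW+WAW r5
[5] i7,i8  sll.ALU+mulh.MUL  -- pair
[6] i9  mul.MUL  -- tail

PAIRS = 3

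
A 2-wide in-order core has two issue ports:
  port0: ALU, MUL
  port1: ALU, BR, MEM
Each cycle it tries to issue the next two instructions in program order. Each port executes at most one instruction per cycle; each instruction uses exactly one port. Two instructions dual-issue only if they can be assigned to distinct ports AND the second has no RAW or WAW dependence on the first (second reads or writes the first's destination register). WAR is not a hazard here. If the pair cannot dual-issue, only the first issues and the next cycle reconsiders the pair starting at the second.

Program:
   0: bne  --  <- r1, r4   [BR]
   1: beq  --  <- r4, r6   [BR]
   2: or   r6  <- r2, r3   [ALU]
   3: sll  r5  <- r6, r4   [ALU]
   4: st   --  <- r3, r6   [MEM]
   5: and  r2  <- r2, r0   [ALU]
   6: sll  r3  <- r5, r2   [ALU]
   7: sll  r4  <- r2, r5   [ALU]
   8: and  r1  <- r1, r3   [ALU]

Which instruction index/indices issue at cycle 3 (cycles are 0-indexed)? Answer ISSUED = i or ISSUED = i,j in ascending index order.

ISSUED = 5

  cy0 -> i0 (bne) no-port BR/BR
  cy1 -> i1&i2 (beq+or) pair
  cy2 -> i3&i4 (sll+st) pair
  cy3 -> i5 (and) RAW r2
  cy4 -> i6&i7 (sll+sll) pair
  cy5 -> i8 (and) tail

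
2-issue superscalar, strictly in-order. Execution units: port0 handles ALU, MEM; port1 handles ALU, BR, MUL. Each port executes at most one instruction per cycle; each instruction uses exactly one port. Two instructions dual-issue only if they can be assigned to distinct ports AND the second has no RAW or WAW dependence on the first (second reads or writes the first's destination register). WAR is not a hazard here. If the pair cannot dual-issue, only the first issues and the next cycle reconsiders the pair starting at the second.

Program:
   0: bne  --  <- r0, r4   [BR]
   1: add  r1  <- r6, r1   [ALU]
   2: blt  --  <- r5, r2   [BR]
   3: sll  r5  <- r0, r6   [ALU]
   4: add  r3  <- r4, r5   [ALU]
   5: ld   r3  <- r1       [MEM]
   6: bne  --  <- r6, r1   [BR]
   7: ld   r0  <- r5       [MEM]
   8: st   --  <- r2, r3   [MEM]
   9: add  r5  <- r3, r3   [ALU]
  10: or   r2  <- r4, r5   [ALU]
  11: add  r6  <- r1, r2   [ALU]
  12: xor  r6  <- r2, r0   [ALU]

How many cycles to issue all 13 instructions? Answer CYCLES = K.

  cy0 -> i0,i1 (bne.BR+add.ALU) 2-wide
  cy1 -> i2,i3 (blt.BR+sll.ALU) 2-wide
  cy2 -> i4 (add.ALU) WAW r3
  cy3 -> i5,i6 (ld.MEM+bne.BR) 2-wide
  cy4 -> i7 (ld.MEM) no-port MEM/MEM
  cy5 -> i8,i9 (st.MEM+add.ALU) 2-wide
  cy6 -> i10 (or.ALU) RAW r2
  cy7 -> i11 (add.ALU) WAW r6
  cy8 -> i12 (xor.ALU) tail

CYCLES = 9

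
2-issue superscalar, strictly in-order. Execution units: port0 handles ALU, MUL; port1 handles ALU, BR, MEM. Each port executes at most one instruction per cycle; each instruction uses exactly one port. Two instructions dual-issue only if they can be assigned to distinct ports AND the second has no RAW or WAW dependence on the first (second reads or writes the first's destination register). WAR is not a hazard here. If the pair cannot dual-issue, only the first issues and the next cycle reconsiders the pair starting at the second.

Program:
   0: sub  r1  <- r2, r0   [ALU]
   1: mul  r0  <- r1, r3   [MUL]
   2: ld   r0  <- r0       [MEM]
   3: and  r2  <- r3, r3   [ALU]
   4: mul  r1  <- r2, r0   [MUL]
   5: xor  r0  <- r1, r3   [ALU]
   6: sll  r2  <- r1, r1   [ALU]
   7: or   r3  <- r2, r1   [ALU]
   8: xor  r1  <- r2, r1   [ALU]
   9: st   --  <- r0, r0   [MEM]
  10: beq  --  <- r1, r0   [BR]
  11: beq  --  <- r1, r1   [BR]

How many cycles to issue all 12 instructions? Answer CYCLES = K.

CYCLES = 9

  cy0 -> i0 (sub.ALU) RAW r1
  cy1 -> i1 (mul.MUL) RAW+WAW r0
  cy2 -> i2+i3 (ld.MEM+and.ALU) pair
  cy3 -> i4 (mul.MUL) RAW r1
  cy4 -> i5+i6 (xor.ALU+sll.ALU) pair
  cy5 -> i7+i8 (or.ALU+xor.ALU) pair
  cy6 -> i9 (st.MEM) no-port MEM/BR
  cy7 -> i10 (beq.BR) no-port BR/BR
  cy8 -> i11 (beq.BR) tail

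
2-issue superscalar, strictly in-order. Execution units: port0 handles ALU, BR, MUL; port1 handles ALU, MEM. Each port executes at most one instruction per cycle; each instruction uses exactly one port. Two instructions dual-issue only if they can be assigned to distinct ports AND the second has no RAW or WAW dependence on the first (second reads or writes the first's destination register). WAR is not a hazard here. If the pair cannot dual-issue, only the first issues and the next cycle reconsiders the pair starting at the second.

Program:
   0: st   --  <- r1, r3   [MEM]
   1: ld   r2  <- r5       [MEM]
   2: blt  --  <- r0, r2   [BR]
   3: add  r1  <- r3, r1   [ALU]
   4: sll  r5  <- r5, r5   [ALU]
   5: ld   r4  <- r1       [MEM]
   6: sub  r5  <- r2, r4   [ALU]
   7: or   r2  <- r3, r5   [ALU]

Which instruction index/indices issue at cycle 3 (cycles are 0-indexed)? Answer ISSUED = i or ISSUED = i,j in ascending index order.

t=0 i0:st.MEM ; no-port MEM/MEM
t=1 i1:ld.MEM ; RAW r2
t=2 i2+i3:blt.BR;add.ALU ; pair
t=3 i4+i5:sll.ALU;ld.MEM ; pair
t=4 i6:sub.ALU ; RAW r5
t=5 i7:or.ALU ; tail

ISSUED = 4,5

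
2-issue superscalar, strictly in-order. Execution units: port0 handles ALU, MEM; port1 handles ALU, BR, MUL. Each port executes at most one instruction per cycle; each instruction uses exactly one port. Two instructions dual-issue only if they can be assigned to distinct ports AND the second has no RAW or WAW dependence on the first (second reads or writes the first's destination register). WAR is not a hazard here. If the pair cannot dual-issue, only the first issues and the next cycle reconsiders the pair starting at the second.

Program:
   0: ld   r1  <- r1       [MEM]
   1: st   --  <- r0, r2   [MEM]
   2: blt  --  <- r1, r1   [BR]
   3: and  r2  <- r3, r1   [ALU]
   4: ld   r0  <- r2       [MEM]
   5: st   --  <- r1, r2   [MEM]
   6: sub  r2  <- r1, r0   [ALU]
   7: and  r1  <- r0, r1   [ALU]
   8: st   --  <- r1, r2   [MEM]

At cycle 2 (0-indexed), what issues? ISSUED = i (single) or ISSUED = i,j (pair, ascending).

ISSUED = 3

[0] i0  ld.MEM  -- no-port MEM/MEM
[1] i1/i2  st.MEM;blt.BR  -- 2-wide
[2] i3  and.ALU  -- RAW r2
[3] i4  ld.MEM  -- no-port MEM/MEM
[4] i5/i6  st.MEM;sub.ALU  -- 2-wide
[5] i7  and.ALU  -- RAW r1
[6] i8  st.MEM  -- tail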